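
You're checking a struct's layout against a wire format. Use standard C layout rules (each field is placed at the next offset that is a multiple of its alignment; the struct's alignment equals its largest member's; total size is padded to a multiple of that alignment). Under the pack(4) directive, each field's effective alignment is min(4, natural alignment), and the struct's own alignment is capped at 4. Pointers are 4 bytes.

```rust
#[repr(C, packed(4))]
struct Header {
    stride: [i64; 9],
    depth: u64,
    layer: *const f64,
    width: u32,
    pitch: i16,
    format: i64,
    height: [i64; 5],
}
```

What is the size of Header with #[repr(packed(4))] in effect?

@0: stride [72B, align 4] → 72
@72: depth [8B, align 4] → 80
@80: layer [4B, align 4] → 84
@84: width [4B, align 4] → 88
@88: pitch [2B, align 2] → 90
+2 pad (align 4)
@92: format [8B, align 4] → 100
@100: height [40B, align 4] → 140
size 140, align 4

140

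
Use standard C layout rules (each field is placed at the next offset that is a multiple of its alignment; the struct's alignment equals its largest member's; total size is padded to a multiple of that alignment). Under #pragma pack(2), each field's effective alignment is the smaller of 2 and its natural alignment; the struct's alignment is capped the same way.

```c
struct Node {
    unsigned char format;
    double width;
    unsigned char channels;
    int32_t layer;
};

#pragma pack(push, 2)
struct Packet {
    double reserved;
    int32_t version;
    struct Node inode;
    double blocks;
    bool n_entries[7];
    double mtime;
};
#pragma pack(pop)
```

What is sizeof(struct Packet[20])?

1200

Node: 0..1  format  (1B, 1-aligned); 1..8  -- padding (7B); 8..16  width  (8B, 8-aligned); 16..17  channels  (1B, 1-aligned); 17..20  -- padding (3B); 20..24  layer  (4B, 4-aligned); sizeof = 24, alignof = 8
0..8  reserved  (8B, 2-aligned)
8..12  version  (4B, 2-aligned)
12..36  inode  (24B, 2-aligned)
36..44  blocks  (8B, 2-aligned)
44..51  n_entries  (7B, 1-aligned)
51..52  -- padding (1B)
52..60  mtime  (8B, 2-aligned)
sizeof = 60, alignof = 2
array of 20: 20 × 60 = 1200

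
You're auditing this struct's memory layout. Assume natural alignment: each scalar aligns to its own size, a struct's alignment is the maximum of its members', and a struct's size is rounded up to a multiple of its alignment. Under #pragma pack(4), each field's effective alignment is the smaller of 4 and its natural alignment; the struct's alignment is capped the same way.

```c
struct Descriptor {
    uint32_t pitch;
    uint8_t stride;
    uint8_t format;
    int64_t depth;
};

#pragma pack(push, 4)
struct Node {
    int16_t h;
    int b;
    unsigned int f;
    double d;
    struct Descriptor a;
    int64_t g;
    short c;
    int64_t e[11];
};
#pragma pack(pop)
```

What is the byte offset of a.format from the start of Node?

25

Descriptor: pitch at 0 (size 4, align 4) → ends 4; stride at 4 (size 1, align 1) → ends 5; format at 5 (size 1, align 1) → ends 6; pad 2 to align 8 for depth; depth at 8 (size 8, align 8) → ends 16; total 16 bytes, alignment 8
h at 0 (size 2, align 2) → ends 2
pad 2 to align 4 for b
b at 4 (size 4, align 4) → ends 8
f at 8 (size 4, align 4) → ends 12
d at 12 (size 8, align 4) → ends 20
a at 20 (size 16, align 4) → ends 36
within Descriptor: format at 5
20 + 5 = 25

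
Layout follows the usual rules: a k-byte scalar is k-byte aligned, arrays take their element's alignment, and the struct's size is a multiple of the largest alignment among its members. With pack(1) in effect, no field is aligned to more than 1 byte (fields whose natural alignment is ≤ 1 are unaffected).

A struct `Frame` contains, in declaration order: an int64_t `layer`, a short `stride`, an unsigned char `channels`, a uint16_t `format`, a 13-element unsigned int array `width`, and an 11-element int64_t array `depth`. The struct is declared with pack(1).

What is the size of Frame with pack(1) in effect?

153

0..8  layer  (8B, 1-aligned)
8..10  stride  (2B, 1-aligned)
10..11  channels  (1B, 1-aligned)
11..13  format  (2B, 1-aligned)
13..65  width  (52B, 1-aligned)
65..153  depth  (88B, 1-aligned)
sizeof = 153, alignof = 1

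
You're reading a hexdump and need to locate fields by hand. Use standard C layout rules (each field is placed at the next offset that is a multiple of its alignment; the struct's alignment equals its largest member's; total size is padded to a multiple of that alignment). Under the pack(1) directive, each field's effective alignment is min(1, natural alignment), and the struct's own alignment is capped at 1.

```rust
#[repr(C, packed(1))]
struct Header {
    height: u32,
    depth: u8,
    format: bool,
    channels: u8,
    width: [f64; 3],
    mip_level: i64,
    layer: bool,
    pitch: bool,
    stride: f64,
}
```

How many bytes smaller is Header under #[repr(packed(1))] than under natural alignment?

natural layout:
  0..4  height  (4B, 4-aligned)
  4..5  depth  (1B, 1-aligned)
  5..6  format  (1B, 1-aligned)
  6..7  channels  (1B, 1-aligned)
  7..8  -- padding (1B)
  8..32  width  (24B, 8-aligned)
  32..40  mip_level  (8B, 8-aligned)
  40..41  layer  (1B, 1-aligned)
  41..42  pitch  (1B, 1-aligned)
  42..48  -- padding (6B)
  48..56  stride  (8B, 8-aligned)
  sizeof = 56, alignof = 8
packed(1) layout:
  0..4  height  (4B, 1-aligned)
  4..5  depth  (1B, 1-aligned)
  5..6  format  (1B, 1-aligned)
  6..7  channels  (1B, 1-aligned)
  7..31  width  (24B, 1-aligned)
  31..39  mip_level  (8B, 1-aligned)
  39..40  layer  (1B, 1-aligned)
  40..41  pitch  (1B, 1-aligned)
  41..49  stride  (8B, 1-aligned)
  sizeof = 49, alignof = 1
56 − 49 = 7

7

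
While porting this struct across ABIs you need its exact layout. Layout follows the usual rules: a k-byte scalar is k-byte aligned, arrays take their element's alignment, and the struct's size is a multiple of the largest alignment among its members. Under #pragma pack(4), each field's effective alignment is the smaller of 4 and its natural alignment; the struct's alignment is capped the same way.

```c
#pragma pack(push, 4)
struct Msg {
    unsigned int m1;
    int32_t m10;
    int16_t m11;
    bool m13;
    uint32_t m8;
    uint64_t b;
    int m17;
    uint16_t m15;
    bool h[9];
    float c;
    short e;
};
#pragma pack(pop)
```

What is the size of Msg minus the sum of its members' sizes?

m1 at 0 (size 4, align 4) → ends 4
m10 at 4 (size 4, align 4) → ends 8
m11 at 8 (size 2, align 2) → ends 10
m13 at 10 (size 1, align 1) → ends 11
pad 1 to align 4 for m8
m8 at 12 (size 4, align 4) → ends 16
b at 16 (size 8, align 4) → ends 24
m17 at 24 (size 4, align 4) → ends 28
m15 at 28 (size 2, align 2) → ends 30
h at 30 (size 9, align 1) → ends 39
pad 1 to align 4 for c
c at 40 (size 4, align 4) → ends 44
e at 44 (size 2, align 2) → ends 46
tail pad 2 to reach multiple of 4
total 48 bytes, alignment 4
data bytes 44, size 48 → padding 4

4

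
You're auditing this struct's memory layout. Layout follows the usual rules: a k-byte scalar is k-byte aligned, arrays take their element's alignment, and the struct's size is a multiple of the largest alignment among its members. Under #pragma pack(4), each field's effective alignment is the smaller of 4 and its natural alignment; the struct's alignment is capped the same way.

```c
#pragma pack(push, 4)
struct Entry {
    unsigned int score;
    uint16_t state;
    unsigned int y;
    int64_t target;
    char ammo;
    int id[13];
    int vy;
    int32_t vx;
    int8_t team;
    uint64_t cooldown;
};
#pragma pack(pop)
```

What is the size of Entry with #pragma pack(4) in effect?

0..4  score  (4B, 4-aligned)
4..6  state  (2B, 2-aligned)
6..8  -- padding (2B)
8..12  y  (4B, 4-aligned)
12..20  target  (8B, 4-aligned)
20..21  ammo  (1B, 1-aligned)
21..24  -- padding (3B)
24..76  id  (52B, 4-aligned)
76..80  vy  (4B, 4-aligned)
80..84  vx  (4B, 4-aligned)
84..85  team  (1B, 1-aligned)
85..88  -- padding (3B)
88..96  cooldown  (8B, 4-aligned)
sizeof = 96, alignof = 4

96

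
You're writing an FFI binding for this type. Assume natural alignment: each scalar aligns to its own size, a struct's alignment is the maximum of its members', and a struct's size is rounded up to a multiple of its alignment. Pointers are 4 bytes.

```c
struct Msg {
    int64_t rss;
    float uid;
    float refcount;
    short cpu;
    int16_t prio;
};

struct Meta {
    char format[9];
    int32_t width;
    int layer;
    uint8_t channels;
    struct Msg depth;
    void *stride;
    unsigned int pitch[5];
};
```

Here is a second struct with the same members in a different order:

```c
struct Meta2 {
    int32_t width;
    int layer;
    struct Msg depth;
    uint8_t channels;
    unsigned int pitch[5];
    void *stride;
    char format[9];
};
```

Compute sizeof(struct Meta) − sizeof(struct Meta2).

0

Msg: rss at 0 (size 8, align 8) → ends 8; uid at 8 (size 4, align 4) → ends 12; refcount at 12 (size 4, align 4) → ends 16; cpu at 16 (size 2, align 2) → ends 18; prio at 18 (size 2, align 2) → ends 20; tail pad 4 to reach multiple of 8; total 24 bytes, alignment 8
format at 0 (size 9, align 1) → ends 9
pad 3 to align 4 for width
width at 12 (size 4, align 4) → ends 16
layer at 16 (size 4, align 4) → ends 20
channels at 20 (size 1, align 1) → ends 21
pad 3 to align 8 for depth
depth at 24 (size 24, align 8) → ends 48
stride at 48 (size 4, align 4) → ends 52
pitch at 52 (size 20, align 4) → ends 72
total 72 bytes, alignment 8
— Meta2 —
width at 0 (size 4, align 4) → ends 4
layer at 4 (size 4, align 4) → ends 8
depth at 8 (size 24, align 8) → ends 32
channels at 32 (size 1, align 1) → ends 33
pad 3 to align 4 for pitch
pitch at 36 (size 20, align 4) → ends 56
stride at 56 (size 4, align 4) → ends 60
format at 60 (size 9, align 1) → ends 69
tail pad 3 to reach multiple of 8
total 72 bytes, alignment 8
72 − 72 = 0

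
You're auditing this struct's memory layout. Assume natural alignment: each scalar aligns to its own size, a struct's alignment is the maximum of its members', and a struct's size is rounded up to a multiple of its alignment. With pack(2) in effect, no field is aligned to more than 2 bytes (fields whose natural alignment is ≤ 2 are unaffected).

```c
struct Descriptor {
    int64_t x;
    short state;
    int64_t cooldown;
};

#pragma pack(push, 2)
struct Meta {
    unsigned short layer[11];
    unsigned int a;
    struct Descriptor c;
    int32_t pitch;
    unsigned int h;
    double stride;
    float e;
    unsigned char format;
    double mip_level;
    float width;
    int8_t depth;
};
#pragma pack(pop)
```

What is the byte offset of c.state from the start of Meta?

34

Descriptor: @0: x [8B, align 8] → 8; @8: state [2B, align 2] → 10; +6 pad (align 8); @16: cooldown [8B, align 8] → 24; size 24, align 8
@0: layer [22B, align 2] → 22
@22: a [4B, align 2] → 26
@26: c [24B, align 2] → 50
within Descriptor: state at 8
26 + 8 = 34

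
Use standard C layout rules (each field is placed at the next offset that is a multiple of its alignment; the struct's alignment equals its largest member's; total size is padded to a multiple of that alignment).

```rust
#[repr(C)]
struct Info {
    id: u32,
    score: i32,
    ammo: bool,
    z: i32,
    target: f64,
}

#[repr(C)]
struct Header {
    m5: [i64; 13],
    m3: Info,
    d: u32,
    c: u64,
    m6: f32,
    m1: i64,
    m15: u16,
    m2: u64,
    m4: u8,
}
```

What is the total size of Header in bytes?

184 bytes

Info: @0: id [4B, align 4] → 4; @4: score [4B, align 4] → 8; @8: ammo [1B, align 1] → 9; +3 pad (align 4); @12: z [4B, align 4] → 16; @16: target [8B, align 8] → 24; size 24, align 8
@0: m5 [104B, align 8] → 104
@104: m3 [24B, align 8] → 128
@128: d [4B, align 4] → 132
+4 pad (align 8)
@136: c [8B, align 8] → 144
@144: m6 [4B, align 4] → 148
+4 pad (align 8)
@152: m1 [8B, align 8] → 160
@160: m15 [2B, align 2] → 162
+6 pad (align 8)
@168: m2 [8B, align 8] → 176
@176: m4 [1B, align 1] → 177
+7 tail pad (align 8)
size 184, align 8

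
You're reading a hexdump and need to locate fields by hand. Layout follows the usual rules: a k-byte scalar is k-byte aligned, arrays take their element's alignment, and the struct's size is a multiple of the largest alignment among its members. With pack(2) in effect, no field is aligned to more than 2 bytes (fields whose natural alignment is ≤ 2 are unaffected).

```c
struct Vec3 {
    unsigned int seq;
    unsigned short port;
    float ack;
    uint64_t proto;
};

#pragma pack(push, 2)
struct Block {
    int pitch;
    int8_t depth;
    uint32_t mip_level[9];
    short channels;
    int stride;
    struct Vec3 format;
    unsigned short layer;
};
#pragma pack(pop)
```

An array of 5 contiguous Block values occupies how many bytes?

370

Vec3: seq at 0 (size 4, align 4) → ends 4; port at 4 (size 2, align 2) → ends 6; pad 2 to align 4 for ack; ack at 8 (size 4, align 4) → ends 12; pad 4 to align 8 for proto; proto at 16 (size 8, align 8) → ends 24; total 24 bytes, alignment 8
pitch at 0 (size 4, align 2) → ends 4
depth at 4 (size 1, align 1) → ends 5
pad 1 to align 2 for mip_level
mip_level at 6 (size 36, align 2) → ends 42
channels at 42 (size 2, align 2) → ends 44
stride at 44 (size 4, align 2) → ends 48
format at 48 (size 24, align 2) → ends 72
layer at 72 (size 2, align 2) → ends 74
total 74 bytes, alignment 2
array of 5: 5 × 74 = 370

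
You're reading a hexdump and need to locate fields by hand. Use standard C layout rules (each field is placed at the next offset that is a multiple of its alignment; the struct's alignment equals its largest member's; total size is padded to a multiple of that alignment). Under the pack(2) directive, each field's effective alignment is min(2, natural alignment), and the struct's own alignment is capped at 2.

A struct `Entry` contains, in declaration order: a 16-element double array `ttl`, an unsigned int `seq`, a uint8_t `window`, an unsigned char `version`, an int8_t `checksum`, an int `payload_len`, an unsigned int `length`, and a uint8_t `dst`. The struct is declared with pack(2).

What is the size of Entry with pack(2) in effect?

ttl at 0 (size 128, align 2) → ends 128
seq at 128 (size 4, align 2) → ends 132
window at 132 (size 1, align 1) → ends 133
version at 133 (size 1, align 1) → ends 134
checksum at 134 (size 1, align 1) → ends 135
pad 1 to align 2 for payload_len
payload_len at 136 (size 4, align 2) → ends 140
length at 140 (size 4, align 2) → ends 144
dst at 144 (size 1, align 1) → ends 145
tail pad 1 to reach multiple of 2
total 146 bytes, alignment 2

146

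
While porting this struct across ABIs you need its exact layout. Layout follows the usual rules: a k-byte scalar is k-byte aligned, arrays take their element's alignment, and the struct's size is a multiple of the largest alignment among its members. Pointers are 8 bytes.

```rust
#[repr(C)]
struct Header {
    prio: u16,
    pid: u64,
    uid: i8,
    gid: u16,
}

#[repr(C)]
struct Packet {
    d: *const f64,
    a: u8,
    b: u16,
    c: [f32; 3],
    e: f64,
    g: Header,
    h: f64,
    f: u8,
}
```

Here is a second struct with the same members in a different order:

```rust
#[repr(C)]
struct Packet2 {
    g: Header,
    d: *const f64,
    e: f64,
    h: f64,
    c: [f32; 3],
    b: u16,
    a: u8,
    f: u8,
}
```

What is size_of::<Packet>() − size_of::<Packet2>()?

8

Header: @0: prio [2B, align 2] → 2; +6 pad (align 8); @8: pid [8B, align 8] → 16; @16: uid [1B, align 1] → 17; +1 pad (align 2); @18: gid [2B, align 2] → 20; +4 tail pad (align 8); size 24, align 8
@0: d [8B, align 8] → 8
@8: a [1B, align 1] → 9
+1 pad (align 2)
@10: b [2B, align 2] → 12
@12: c [12B, align 4] → 24
@24: e [8B, align 8] → 32
@32: g [24B, align 8] → 56
@56: h [8B, align 8] → 64
@64: f [1B, align 1] → 65
+7 tail pad (align 8)
size 72, align 8
— Packet2 —
@0: g [24B, align 8] → 24
@24: d [8B, align 8] → 32
@32: e [8B, align 8] → 40
@40: h [8B, align 8] → 48
@48: c [12B, align 4] → 60
@60: b [2B, align 2] → 62
@62: a [1B, align 1] → 63
@63: f [1B, align 1] → 64
size 64, align 8
72 − 64 = 8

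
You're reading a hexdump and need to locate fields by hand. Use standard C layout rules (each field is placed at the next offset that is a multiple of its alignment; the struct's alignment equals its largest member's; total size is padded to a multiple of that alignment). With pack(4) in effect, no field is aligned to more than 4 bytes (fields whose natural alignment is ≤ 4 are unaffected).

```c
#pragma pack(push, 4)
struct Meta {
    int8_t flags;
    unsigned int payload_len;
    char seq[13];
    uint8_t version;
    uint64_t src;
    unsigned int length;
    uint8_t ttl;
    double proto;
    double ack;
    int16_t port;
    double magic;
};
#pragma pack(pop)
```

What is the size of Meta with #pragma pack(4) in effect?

flags at 0 (size 1, align 1) → ends 1
pad 3 to align 4 for payload_len
payload_len at 4 (size 4, align 4) → ends 8
seq at 8 (size 13, align 1) → ends 21
version at 21 (size 1, align 1) → ends 22
pad 2 to align 4 for src
src at 24 (size 8, align 4) → ends 32
length at 32 (size 4, align 4) → ends 36
ttl at 36 (size 1, align 1) → ends 37
pad 3 to align 4 for proto
proto at 40 (size 8, align 4) → ends 48
ack at 48 (size 8, align 4) → ends 56
port at 56 (size 2, align 2) → ends 58
pad 2 to align 4 for magic
magic at 60 (size 8, align 4) → ends 68
total 68 bytes, alignment 4

68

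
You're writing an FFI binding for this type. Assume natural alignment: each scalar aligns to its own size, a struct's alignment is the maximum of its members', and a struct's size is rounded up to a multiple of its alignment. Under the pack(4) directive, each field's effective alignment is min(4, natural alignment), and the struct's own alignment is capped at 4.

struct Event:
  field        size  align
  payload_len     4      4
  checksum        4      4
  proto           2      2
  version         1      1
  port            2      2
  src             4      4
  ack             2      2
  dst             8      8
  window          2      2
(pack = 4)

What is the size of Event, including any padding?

@0: payload_len [4B, align 4] → 4
@4: checksum [4B, align 4] → 8
@8: proto [2B, align 2] → 10
@10: version [1B, align 1] → 11
+1 pad (align 2)
@12: port [2B, align 2] → 14
+2 pad (align 4)
@16: src [4B, align 4] → 20
@20: ack [2B, align 2] → 22
+2 pad (align 4)
@24: dst [8B, align 4] → 32
@32: window [2B, align 2] → 34
+2 tail pad (align 4)
size 36, align 4

36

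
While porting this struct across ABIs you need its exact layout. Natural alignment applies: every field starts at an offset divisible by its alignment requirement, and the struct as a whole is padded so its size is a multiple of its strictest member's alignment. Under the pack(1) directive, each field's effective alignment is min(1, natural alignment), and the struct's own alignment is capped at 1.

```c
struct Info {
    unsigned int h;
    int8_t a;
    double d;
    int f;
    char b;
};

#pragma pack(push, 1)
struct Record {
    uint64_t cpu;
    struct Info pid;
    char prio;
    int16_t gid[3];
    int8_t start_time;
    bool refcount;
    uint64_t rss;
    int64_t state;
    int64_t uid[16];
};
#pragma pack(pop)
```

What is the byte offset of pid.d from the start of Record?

Info: 0..4  h  (4B, 4-aligned); 4..5  a  (1B, 1-aligned); 5..8  -- padding (3B); 8..16  d  (8B, 8-aligned); 16..20  f  (4B, 4-aligned); 20..21  b  (1B, 1-aligned); 21..24  -- tail padding (3B); sizeof = 24, alignof = 8
0..8  cpu  (8B, 1-aligned)
8..32  pid  (24B, 1-aligned)
within Info: d at 8
8 + 8 = 16

16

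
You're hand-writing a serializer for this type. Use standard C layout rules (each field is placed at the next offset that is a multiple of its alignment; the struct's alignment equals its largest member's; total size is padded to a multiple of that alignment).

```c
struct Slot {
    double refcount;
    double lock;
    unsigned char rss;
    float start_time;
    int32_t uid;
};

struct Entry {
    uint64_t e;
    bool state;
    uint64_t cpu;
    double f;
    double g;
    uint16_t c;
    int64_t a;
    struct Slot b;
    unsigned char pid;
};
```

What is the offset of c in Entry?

Slot: 0..8  refcount  (8B, 8-aligned); 8..16  lock  (8B, 8-aligned); 16..17  rss  (1B, 1-aligned); 17..20  -- padding (3B); 20..24  start_time  (4B, 4-aligned); 24..28  uid  (4B, 4-aligned); 28..32  -- tail padding (4B); sizeof = 32, alignof = 8
0..8  e  (8B, 8-aligned)
8..9  state  (1B, 1-aligned)
9..16  -- padding (7B)
16..24  cpu  (8B, 8-aligned)
24..32  f  (8B, 8-aligned)
32..40  g  (8B, 8-aligned)
40..42  c  (2B, 2-aligned)

40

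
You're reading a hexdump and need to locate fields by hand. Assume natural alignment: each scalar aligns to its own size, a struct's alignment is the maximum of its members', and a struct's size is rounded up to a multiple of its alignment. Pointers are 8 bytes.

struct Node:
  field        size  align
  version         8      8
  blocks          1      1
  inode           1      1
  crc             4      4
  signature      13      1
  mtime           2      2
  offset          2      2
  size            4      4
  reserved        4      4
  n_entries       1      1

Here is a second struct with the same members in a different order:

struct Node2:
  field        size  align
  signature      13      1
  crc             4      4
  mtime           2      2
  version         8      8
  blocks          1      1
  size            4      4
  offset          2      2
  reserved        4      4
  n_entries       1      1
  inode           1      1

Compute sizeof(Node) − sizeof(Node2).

-8

0..8  version  (8B, 8-aligned)
8..9  blocks  (1B, 1-aligned)
9..10  inode  (1B, 1-aligned)
10..12  -- padding (2B)
12..16  crc  (4B, 4-aligned)
16..29  signature  (13B, 1-aligned)
29..30  -- padding (1B)
30..32  mtime  (2B, 2-aligned)
32..34  offset  (2B, 2-aligned)
34..36  -- padding (2B)
36..40  size  (4B, 4-aligned)
40..44  reserved  (4B, 4-aligned)
44..45  n_entries  (1B, 1-aligned)
45..48  -- tail padding (3B)
sizeof = 48, alignof = 8
— Node2 —
0..13  signature  (13B, 1-aligned)
13..16  -- padding (3B)
16..20  crc  (4B, 4-aligned)
20..22  mtime  (2B, 2-aligned)
22..24  -- padding (2B)
24..32  version  (8B, 8-aligned)
32..33  blocks  (1B, 1-aligned)
33..36  -- padding (3B)
36..40  size  (4B, 4-aligned)
40..42  offset  (2B, 2-aligned)
42..44  -- padding (2B)
44..48  reserved  (4B, 4-aligned)
48..49  n_entries  (1B, 1-aligned)
49..50  inode  (1B, 1-aligned)
50..56  -- tail padding (6B)
sizeof = 56, alignof = 8
48 − 56 = -8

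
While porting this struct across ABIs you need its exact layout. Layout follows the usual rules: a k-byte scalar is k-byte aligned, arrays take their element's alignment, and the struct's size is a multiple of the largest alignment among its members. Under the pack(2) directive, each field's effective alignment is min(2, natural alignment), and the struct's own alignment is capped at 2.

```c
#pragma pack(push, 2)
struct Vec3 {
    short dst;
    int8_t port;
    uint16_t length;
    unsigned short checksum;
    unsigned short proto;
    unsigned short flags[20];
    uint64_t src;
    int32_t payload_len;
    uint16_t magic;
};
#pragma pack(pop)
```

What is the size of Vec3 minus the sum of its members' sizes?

@0: dst [2B, align 2] → 2
@2: port [1B, align 1] → 3
+1 pad (align 2)
@4: length [2B, align 2] → 6
@6: checksum [2B, align 2] → 8
@8: proto [2B, align 2] → 10
@10: flags [40B, align 2] → 50
@50: src [8B, align 2] → 58
@58: payload_len [4B, align 2] → 62
@62: magic [2B, align 2] → 64
size 64, align 2
data bytes 63, size 64 → padding 1

1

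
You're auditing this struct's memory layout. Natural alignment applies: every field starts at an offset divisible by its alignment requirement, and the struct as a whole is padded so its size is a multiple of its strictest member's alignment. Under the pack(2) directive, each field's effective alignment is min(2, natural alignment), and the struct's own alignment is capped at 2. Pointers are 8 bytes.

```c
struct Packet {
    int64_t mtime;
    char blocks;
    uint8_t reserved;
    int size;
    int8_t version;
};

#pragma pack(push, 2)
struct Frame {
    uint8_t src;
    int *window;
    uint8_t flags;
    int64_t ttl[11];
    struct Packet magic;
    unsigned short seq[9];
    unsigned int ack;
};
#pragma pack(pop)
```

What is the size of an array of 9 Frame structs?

1314

Packet: mtime at 0 (size 8, align 8) → ends 8; blocks at 8 (size 1, align 1) → ends 9; reserved at 9 (size 1, align 1) → ends 10; pad 2 to align 4 for size; size at 12 (size 4, align 4) → ends 16; version at 16 (size 1, align 1) → ends 17; tail pad 7 to reach multiple of 8; total 24 bytes, alignment 8
src at 0 (size 1, align 1) → ends 1
pad 1 to align 2 for window
window at 2 (size 8, align 2) → ends 10
flags at 10 (size 1, align 1) → ends 11
pad 1 to align 2 for ttl
ttl at 12 (size 88, align 2) → ends 100
magic at 100 (size 24, align 2) → ends 124
seq at 124 (size 18, align 2) → ends 142
ack at 142 (size 4, align 2) → ends 146
total 146 bytes, alignment 2
array of 9: 9 × 146 = 1314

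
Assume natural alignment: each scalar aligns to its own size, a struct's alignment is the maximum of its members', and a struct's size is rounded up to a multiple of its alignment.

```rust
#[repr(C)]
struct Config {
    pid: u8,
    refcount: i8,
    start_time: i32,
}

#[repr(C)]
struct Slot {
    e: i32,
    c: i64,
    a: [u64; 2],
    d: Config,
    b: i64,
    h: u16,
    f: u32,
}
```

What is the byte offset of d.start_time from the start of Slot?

36

Config: @0: pid [1B, align 1] → 1; @1: refcount [1B, align 1] → 2; +2 pad (align 4); @4: start_time [4B, align 4] → 8; size 8, align 4
@0: e [4B, align 4] → 4
+4 pad (align 8)
@8: c [8B, align 8] → 16
@16: a [16B, align 8] → 32
@32: d [8B, align 4] → 40
within Config: start_time at 4
32 + 4 = 36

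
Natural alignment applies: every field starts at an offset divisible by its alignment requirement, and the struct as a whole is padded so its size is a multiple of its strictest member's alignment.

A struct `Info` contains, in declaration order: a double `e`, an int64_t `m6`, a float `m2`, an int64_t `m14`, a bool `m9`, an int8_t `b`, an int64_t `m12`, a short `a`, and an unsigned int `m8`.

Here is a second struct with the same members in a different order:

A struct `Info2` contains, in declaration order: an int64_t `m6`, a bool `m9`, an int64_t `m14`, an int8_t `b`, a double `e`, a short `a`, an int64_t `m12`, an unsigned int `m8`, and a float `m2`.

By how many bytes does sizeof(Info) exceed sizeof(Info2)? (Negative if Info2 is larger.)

-8

e at 0 (size 8, align 8) → ends 8
m6 at 8 (size 8, align 8) → ends 16
m2 at 16 (size 4, align 4) → ends 20
pad 4 to align 8 for m14
m14 at 24 (size 8, align 8) → ends 32
m9 at 32 (size 1, align 1) → ends 33
b at 33 (size 1, align 1) → ends 34
pad 6 to align 8 for m12
m12 at 40 (size 8, align 8) → ends 48
a at 48 (size 2, align 2) → ends 50
pad 2 to align 4 for m8
m8 at 52 (size 4, align 4) → ends 56
total 56 bytes, alignment 8
— Info2 —
m6 at 0 (size 8, align 8) → ends 8
m9 at 8 (size 1, align 1) → ends 9
pad 7 to align 8 for m14
m14 at 16 (size 8, align 8) → ends 24
b at 24 (size 1, align 1) → ends 25
pad 7 to align 8 for e
e at 32 (size 8, align 8) → ends 40
a at 40 (size 2, align 2) → ends 42
pad 6 to align 8 for m12
m12 at 48 (size 8, align 8) → ends 56
m8 at 56 (size 4, align 4) → ends 60
m2 at 60 (size 4, align 4) → ends 64
total 64 bytes, alignment 8
56 − 64 = -8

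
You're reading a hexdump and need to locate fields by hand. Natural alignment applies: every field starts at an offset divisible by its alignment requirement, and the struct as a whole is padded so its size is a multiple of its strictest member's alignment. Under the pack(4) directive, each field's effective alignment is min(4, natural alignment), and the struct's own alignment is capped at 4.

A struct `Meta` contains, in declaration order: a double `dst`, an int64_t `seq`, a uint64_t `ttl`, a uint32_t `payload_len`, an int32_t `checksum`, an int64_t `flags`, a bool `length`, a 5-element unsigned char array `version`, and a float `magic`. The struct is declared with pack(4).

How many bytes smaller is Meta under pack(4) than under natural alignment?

4

natural layout:
  @0: dst [8B, align 8] → 8
  @8: seq [8B, align 8] → 16
  @16: ttl [8B, align 8] → 24
  @24: payload_len [4B, align 4] → 28
  @28: checksum [4B, align 4] → 32
  @32: flags [8B, align 8] → 40
  @40: length [1B, align 1] → 41
  @41: version [5B, align 1] → 46
  +2 pad (align 4)
  @48: magic [4B, align 4] → 52
  +4 tail pad (align 8)
  size 56, align 8
packed(4) layout:
  @0: dst [8B, align 4] → 8
  @8: seq [8B, align 4] → 16
  @16: ttl [8B, align 4] → 24
  @24: payload_len [4B, align 4] → 28
  @28: checksum [4B, align 4] → 32
  @32: flags [8B, align 4] → 40
  @40: length [1B, align 1] → 41
  @41: version [5B, align 1] → 46
  +2 pad (align 4)
  @48: magic [4B, align 4] → 52
  size 52, align 4
56 − 52 = 4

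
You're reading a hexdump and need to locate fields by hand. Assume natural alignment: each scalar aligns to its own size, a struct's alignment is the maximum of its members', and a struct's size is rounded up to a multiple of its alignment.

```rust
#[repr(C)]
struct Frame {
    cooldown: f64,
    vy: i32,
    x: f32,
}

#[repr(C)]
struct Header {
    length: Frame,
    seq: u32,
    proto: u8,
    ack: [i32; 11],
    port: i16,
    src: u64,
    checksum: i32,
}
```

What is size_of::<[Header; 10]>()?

Frame: 0..8  cooldown  (8B, 8-aligned); 8..12  vy  (4B, 4-aligned); 12..16  x  (4B, 4-aligned); sizeof = 16, alignof = 8
0..16  length  (16B, 8-aligned)
16..20  seq  (4B, 4-aligned)
20..21  proto  (1B, 1-aligned)
21..24  -- padding (3B)
24..68  ack  (44B, 4-aligned)
68..70  port  (2B, 2-aligned)
70..72  -- padding (2B)
72..80  src  (8B, 8-aligned)
80..84  checksum  (4B, 4-aligned)
84..88  -- tail padding (4B)
sizeof = 88, alignof = 8
array of 10: 10 × 88 = 880

880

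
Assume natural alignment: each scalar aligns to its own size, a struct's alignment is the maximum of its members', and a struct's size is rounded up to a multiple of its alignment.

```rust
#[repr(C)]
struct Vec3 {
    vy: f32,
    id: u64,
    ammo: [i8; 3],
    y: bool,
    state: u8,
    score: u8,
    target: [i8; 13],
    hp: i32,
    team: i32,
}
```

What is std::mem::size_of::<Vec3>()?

0..4  vy  (4B, 4-aligned)
4..8  -- padding (4B)
8..16  id  (8B, 8-aligned)
16..19  ammo  (3B, 1-aligned)
19..20  y  (1B, 1-aligned)
20..21  state  (1B, 1-aligned)
21..22  score  (1B, 1-aligned)
22..35  target  (13B, 1-aligned)
35..36  -- padding (1B)
36..40  hp  (4B, 4-aligned)
40..44  team  (4B, 4-aligned)
44..48  -- tail padding (4B)
sizeof = 48, alignof = 8

48 bytes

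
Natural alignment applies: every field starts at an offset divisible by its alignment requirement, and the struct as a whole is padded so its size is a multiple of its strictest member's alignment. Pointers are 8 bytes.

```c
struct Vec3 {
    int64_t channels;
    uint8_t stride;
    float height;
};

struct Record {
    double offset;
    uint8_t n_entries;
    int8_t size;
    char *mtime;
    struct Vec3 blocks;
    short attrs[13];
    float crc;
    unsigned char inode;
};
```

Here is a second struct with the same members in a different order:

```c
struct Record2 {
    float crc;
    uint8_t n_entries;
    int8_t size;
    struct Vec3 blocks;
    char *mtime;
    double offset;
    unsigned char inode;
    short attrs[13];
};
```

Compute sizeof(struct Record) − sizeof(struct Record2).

8

Vec3: @0: channels [8B, align 8] → 8; @8: stride [1B, align 1] → 9; +3 pad (align 4); @12: height [4B, align 4] → 16; size 16, align 8
@0: offset [8B, align 8] → 8
@8: n_entries [1B, align 1] → 9
@9: size [1B, align 1] → 10
+6 pad (align 8)
@16: mtime [8B, align 8] → 24
@24: blocks [16B, align 8] → 40
@40: attrs [26B, align 2] → 66
+2 pad (align 4)
@68: crc [4B, align 4] → 72
@72: inode [1B, align 1] → 73
+7 tail pad (align 8)
size 80, align 8
— Record2 —
@0: crc [4B, align 4] → 4
@4: n_entries [1B, align 1] → 5
@5: size [1B, align 1] → 6
+2 pad (align 8)
@8: blocks [16B, align 8] → 24
@24: mtime [8B, align 8] → 32
@32: offset [8B, align 8] → 40
@40: inode [1B, align 1] → 41
+1 pad (align 2)
@42: attrs [26B, align 2] → 68
+4 tail pad (align 8)
size 72, align 8
80 − 72 = 8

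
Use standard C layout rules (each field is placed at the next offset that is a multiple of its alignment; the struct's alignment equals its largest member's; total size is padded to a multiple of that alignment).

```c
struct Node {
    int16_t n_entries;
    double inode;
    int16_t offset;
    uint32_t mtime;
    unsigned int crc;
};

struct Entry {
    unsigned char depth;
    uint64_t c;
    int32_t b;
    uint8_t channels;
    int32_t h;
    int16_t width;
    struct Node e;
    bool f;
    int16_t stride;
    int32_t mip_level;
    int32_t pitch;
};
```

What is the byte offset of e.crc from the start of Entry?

Node: n_entries at 0 (size 2, align 2) → ends 2; pad 6 to align 8 for inode; inode at 8 (size 8, align 8) → ends 16; offset at 16 (size 2, align 2) → ends 18; pad 2 to align 4 for mtime; mtime at 20 (size 4, align 4) → ends 24; crc at 24 (size 4, align 4) → ends 28; tail pad 4 to reach multiple of 8; total 32 bytes, alignment 8
depth at 0 (size 1, align 1) → ends 1
pad 7 to align 8 for c
c at 8 (size 8, align 8) → ends 16
b at 16 (size 4, align 4) → ends 20
channels at 20 (size 1, align 1) → ends 21
pad 3 to align 4 for h
h at 24 (size 4, align 4) → ends 28
width at 28 (size 2, align 2) → ends 30
pad 2 to align 8 for e
e at 32 (size 32, align 8) → ends 64
within Node: crc at 24
32 + 24 = 56

56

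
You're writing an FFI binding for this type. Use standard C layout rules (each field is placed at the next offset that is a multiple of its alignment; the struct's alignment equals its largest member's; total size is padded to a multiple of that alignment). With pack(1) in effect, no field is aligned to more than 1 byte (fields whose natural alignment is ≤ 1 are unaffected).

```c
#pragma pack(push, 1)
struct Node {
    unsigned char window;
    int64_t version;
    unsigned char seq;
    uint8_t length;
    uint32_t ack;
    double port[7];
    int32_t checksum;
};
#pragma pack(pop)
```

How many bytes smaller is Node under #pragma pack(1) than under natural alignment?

natural layout:
  window at 0 (size 1, align 1) → ends 1
  pad 7 to align 8 for version
  version at 8 (size 8, align 8) → ends 16
  seq at 16 (size 1, align 1) → ends 17
  length at 17 (size 1, align 1) → ends 18
  pad 2 to align 4 for ack
  ack at 20 (size 4, align 4) → ends 24
  port at 24 (size 56, align 8) → ends 80
  checksum at 80 (size 4, align 4) → ends 84
  tail pad 4 to reach multiple of 8
  total 88 bytes, alignment 8
packed(1) layout:
  window at 0 (size 1, align 1) → ends 1
  version at 1 (size 8, align 1) → ends 9
  seq at 9 (size 1, align 1) → ends 10
  length at 10 (size 1, align 1) → ends 11
  ack at 11 (size 4, align 1) → ends 15
  port at 15 (size 56, align 1) → ends 71
  checksum at 71 (size 4, align 1) → ends 75
  total 75 bytes, alignment 1
88 − 75 = 13

13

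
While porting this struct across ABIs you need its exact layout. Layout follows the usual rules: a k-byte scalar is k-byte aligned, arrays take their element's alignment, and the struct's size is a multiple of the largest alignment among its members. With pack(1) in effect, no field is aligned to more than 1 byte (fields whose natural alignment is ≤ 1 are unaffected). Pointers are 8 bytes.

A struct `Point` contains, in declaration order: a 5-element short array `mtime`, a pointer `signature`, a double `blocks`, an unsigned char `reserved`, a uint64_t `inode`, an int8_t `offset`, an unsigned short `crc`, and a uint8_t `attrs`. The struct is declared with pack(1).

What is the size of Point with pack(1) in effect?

@0: mtime [10B, align 1] → 10
@10: signature [8B, align 1] → 18
@18: blocks [8B, align 1] → 26
@26: reserved [1B, align 1] → 27
@27: inode [8B, align 1] → 35
@35: offset [1B, align 1] → 36
@36: crc [2B, align 1] → 38
@38: attrs [1B, align 1] → 39
size 39, align 1

39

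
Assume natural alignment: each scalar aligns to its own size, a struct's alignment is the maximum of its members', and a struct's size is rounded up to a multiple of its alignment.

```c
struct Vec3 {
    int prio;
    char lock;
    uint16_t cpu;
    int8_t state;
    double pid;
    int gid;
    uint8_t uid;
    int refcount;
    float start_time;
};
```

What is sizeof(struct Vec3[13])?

prio at 0 (size 4, align 4) → ends 4
lock at 4 (size 1, align 1) → ends 5
pad 1 to align 2 for cpu
cpu at 6 (size 2, align 2) → ends 8
state at 8 (size 1, align 1) → ends 9
pad 7 to align 8 for pid
pid at 16 (size 8, align 8) → ends 24
gid at 24 (size 4, align 4) → ends 28
uid at 28 (size 1, align 1) → ends 29
pad 3 to align 4 for refcount
refcount at 32 (size 4, align 4) → ends 36
start_time at 36 (size 4, align 4) → ends 40
total 40 bytes, alignment 8
array of 13: 13 × 40 = 520

520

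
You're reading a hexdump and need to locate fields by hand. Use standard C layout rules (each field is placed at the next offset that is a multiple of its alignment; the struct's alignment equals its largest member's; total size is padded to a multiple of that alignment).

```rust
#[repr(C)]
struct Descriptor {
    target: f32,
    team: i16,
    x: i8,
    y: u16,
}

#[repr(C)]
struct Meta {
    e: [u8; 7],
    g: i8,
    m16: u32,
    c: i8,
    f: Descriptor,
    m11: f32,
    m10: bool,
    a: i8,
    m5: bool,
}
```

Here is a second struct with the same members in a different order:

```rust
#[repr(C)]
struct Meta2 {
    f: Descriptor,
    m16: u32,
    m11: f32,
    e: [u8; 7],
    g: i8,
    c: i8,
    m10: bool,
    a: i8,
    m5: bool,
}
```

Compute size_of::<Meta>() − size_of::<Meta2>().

4

Descriptor: target at 0 (size 4, align 4) → ends 4; team at 4 (size 2, align 2) → ends 6; x at 6 (size 1, align 1) → ends 7; pad 1 to align 2 for y; y at 8 (size 2, align 2) → ends 10; tail pad 2 to reach multiple of 4; total 12 bytes, alignment 4
e at 0 (size 7, align 1) → ends 7
g at 7 (size 1, align 1) → ends 8
m16 at 8 (size 4, align 4) → ends 12
c at 12 (size 1, align 1) → ends 13
pad 3 to align 4 for f
f at 16 (size 12, align 4) → ends 28
m11 at 28 (size 4, align 4) → ends 32
m10 at 32 (size 1, align 1) → ends 33
a at 33 (size 1, align 1) → ends 34
m5 at 34 (size 1, align 1) → ends 35
tail pad 1 to reach multiple of 4
total 36 bytes, alignment 4
— Meta2 —
f at 0 (size 12, align 4) → ends 12
m16 at 12 (size 4, align 4) → ends 16
m11 at 16 (size 4, align 4) → ends 20
e at 20 (size 7, align 1) → ends 27
g at 27 (size 1, align 1) → ends 28
c at 28 (size 1, align 1) → ends 29
m10 at 29 (size 1, align 1) → ends 30
a at 30 (size 1, align 1) → ends 31
m5 at 31 (size 1, align 1) → ends 32
total 32 bytes, alignment 4
36 − 32 = 4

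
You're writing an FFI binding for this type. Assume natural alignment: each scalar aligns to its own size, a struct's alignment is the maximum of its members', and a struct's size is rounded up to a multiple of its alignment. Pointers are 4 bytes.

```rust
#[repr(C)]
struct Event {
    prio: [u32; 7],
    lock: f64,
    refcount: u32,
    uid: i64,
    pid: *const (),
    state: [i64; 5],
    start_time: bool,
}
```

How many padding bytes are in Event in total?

19

@0: prio [28B, align 4] → 28
+4 pad (align 8)
@32: lock [8B, align 8] → 40
@40: refcount [4B, align 4] → 44
+4 pad (align 8)
@48: uid [8B, align 8] → 56
@56: pid [4B, align 4] → 60
+4 pad (align 8)
@64: state [40B, align 8] → 104
@104: start_time [1B, align 1] → 105
+7 tail pad (align 8)
size 112, align 8
data bytes 93, size 112 → padding 19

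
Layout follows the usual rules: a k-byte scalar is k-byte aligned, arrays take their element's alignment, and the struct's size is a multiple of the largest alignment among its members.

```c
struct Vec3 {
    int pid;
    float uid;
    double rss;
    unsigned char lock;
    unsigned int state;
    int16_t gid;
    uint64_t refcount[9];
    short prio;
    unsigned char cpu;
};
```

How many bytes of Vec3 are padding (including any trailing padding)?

14

0..4  pid  (4B, 4-aligned)
4..8  uid  (4B, 4-aligned)
8..16  rss  (8B, 8-aligned)
16..17  lock  (1B, 1-aligned)
17..20  -- padding (3B)
20..24  state  (4B, 4-aligned)
24..26  gid  (2B, 2-aligned)
26..32  -- padding (6B)
32..104  refcount  (72B, 8-aligned)
104..106  prio  (2B, 2-aligned)
106..107  cpu  (1B, 1-aligned)
107..112  -- tail padding (5B)
sizeof = 112, alignof = 8
data bytes 98, size 112 → padding 14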